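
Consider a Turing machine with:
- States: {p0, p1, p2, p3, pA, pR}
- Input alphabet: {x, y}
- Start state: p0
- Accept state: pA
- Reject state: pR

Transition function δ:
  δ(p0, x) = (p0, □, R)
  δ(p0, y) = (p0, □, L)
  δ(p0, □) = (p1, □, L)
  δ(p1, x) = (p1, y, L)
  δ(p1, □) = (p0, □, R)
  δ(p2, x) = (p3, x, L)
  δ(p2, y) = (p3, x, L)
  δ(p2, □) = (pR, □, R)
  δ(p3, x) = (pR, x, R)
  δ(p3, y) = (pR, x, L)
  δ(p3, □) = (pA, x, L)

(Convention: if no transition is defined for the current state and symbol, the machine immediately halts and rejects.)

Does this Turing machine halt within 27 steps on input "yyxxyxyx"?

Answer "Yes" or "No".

Execution trace:
Initial: [p0]yyxxyxyx
Step 1: δ(p0, y) = (p0, □, L) → [p0]□□yxxyxyx
Step 2: δ(p0, □) = (p1, □, L) → [p1]□□□yxxyxyx
Step 3: δ(p1, □) = (p0, □, R) → □[p0]□□yxxyxyx
Step 4: δ(p0, □) = (p1, □, L) → [p1]□□□yxxyxyx
Step 5: δ(p1, □) = (p0, □, R) → □[p0]□□yxxyxyx
Step 6: δ(p0, □) = (p1, □, L) → [p1]□□□yxxyxyx
Step 7: δ(p1, □) = (p0, □, R) → □[p0]□□yxxyxyx
Step 8: δ(p0, □) = (p1, □, L) → [p1]□□□yxxyxyx
Step 9: δ(p1, □) = (p0, □, R) → □[p0]□□yxxyxyx
Step 10: δ(p0, □) = (p1, □, L) → [p1]□□□yxxyxyx
Step 11: δ(p1, □) = (p0, □, R) → □[p0]□□yxxyxyx
Step 12: δ(p0, □) = (p1, □, L) → [p1]□□□yxxyxyx
Step 13: δ(p1, □) = (p0, □, R) → □[p0]□□yxxyxyx
Step 14: δ(p0, □) = (p1, □, L) → [p1]□□□yxxyxyx
Step 15: δ(p1, □) = (p0, □, R) → □[p0]□□yxxyxyx
Step 16: δ(p0, □) = (p1, □, L) → [p1]□□□yxxyxyx
Step 17: δ(p1, □) = (p0, □, R) → □[p0]□□yxxyxyx
Step 18: δ(p0, □) = (p1, □, L) → [p1]□□□yxxyxyx
Step 19: δ(p1, □) = (p0, □, R) → □[p0]□□yxxyxyx
Step 20: δ(p0, □) = (p1, □, L) → [p1]□□□yxxyxyx
Step 21: δ(p1, □) = (p0, □, R) → □[p0]□□yxxyxyx
Step 22: δ(p0, □) = (p1, □, L) → [p1]□□□yxxyxyx
Step 23: δ(p1, □) = (p0, □, R) → □[p0]□□yxxyxyx
Step 24: δ(p0, □) = (p1, □, L) → [p1]□□□yxxyxyx
Step 25: δ(p1, □) = (p0, □, R) → □[p0]□□yxxyxyx
Step 26: δ(p0, □) = (p1, □, L) → [p1]□□□yxxyxyx
Step 27: δ(p1, □) = (p0, □, R) → □[p0]□□yxxyxyx

The machine has not reached a halting state after 27 steps.
The machine did not halt within the 27-step bound.

Answer: No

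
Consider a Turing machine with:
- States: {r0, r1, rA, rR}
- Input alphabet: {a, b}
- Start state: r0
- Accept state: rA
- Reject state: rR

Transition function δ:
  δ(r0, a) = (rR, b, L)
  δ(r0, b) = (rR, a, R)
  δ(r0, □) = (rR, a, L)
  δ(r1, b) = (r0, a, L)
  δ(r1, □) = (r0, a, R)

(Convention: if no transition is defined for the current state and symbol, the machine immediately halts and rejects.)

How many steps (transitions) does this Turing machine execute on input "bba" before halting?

Execution trace:
Initial: [r0]bba
Step 1: δ(r0, b) = (rR, a, R) → a[rR]ba

The machine reaches the reject state rR and halts.

The machine executed 1 step before halting.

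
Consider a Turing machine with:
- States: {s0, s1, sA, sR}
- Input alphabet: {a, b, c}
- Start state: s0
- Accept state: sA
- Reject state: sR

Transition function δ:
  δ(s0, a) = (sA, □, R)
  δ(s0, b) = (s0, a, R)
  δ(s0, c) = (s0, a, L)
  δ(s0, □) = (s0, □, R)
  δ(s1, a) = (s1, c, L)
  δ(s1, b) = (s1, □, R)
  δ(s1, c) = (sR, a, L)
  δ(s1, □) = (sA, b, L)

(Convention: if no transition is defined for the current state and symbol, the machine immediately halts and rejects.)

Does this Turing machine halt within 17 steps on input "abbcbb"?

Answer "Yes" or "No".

Execution trace:
Initial: [s0]abbcbb
Step 1: δ(s0, a) = (sA, □, R) → □[sA]bbcbb

The machine reaches the accept state sA and halts.
The machine halted after 1 step (within the 17-step bound).

Answer: Yes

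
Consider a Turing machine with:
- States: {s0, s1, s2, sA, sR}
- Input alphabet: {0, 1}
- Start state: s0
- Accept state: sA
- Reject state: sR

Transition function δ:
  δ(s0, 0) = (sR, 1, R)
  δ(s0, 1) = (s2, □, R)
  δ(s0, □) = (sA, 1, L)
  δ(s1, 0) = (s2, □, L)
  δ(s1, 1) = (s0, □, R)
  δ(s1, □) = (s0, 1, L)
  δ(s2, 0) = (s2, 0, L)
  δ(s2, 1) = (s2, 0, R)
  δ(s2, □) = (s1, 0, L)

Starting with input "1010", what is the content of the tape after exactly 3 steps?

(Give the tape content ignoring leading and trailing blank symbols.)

Execution trace:
Initial: [s0]1010
Step 1: δ(s0, 1) = (s2, □, R) → □[s2]010
Step 2: δ(s2, 0) = (s2, 0, L) → [s2]□010
Step 3: δ(s2, □) = (s1, 0, L) → [s1]□0010

After 3 steps, the tape (ignoring leading/trailing blanks) is: 0010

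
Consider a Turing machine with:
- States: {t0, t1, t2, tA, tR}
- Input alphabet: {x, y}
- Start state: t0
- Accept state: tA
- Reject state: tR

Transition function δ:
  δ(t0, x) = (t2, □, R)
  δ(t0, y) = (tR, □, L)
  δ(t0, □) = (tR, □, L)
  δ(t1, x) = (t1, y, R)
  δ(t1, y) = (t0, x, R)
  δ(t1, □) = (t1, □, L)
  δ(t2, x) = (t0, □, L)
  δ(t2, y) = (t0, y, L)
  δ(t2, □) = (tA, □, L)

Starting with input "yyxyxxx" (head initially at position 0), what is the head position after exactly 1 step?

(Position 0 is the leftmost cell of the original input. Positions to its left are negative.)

Execution trace (head position shown):
Step 0: [t0]yyxyxxx  (head at position 0)
Step 1: move left → [tR]□□yxyxxx  (head at position -1)

After 1 step, the head is at position -1.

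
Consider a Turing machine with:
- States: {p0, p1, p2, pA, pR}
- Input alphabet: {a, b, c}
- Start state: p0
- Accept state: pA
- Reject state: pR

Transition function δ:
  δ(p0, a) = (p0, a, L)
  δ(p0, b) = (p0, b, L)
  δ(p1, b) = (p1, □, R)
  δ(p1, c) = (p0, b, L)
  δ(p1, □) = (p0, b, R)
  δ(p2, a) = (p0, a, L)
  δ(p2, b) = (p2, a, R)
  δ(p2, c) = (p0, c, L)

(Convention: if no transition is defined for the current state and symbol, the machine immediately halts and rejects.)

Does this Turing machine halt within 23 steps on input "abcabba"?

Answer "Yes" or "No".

Execution trace:
Initial: [p0]abcabba
Step 1: δ(p0, a) = (p0, a, L) → [p0]□abcabba

No transition is defined for δ(p0, □). By convention the machine halts and rejects.
The machine halted after 1 step (within the 23-step bound).

Answer: Yes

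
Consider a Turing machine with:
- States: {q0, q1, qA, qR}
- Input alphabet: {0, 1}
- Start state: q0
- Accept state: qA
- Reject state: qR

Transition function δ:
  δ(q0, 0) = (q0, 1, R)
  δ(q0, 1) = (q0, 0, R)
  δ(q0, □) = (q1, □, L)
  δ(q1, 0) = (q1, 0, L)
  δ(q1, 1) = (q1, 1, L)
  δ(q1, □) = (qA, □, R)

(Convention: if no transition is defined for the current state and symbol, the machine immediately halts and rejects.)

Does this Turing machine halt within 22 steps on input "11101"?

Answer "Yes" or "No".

Execution trace:
Initial: [q0]11101
Step 1: δ(q0, 1) = (q0, 0, R) → 0[q0]1101
Step 2: δ(q0, 1) = (q0, 0, R) → 00[q0]101
Step 3: δ(q0, 1) = (q0, 0, R) → 000[q0]01
Step 4: δ(q0, 0) = (q0, 1, R) → 0001[q0]1
Step 5: δ(q0, 1) = (q0, 0, R) → 00010[q0]□
Step 6: δ(q0, □) = (q1, □, L) → 0001[q1]0□
Step 7: δ(q1, 0) = (q1, 0, L) → 000[q1]10□
Step 8: δ(q1, 1) = (q1, 1, L) → 00[q1]010□
Step 9: δ(q1, 0) = (q1, 0, L) → 0[q1]0010□
Step 10: δ(q1, 0) = (q1, 0, L) → [q1]00010□
Step 11: δ(q1, 0) = (q1, 0, L) → [q1]□00010□
Step 12: δ(q1, □) = (qA, □, R) → □[qA]00010□

The machine reaches the accept state qA and halts.
The machine halted after 12 steps (within the 22-step bound).

Answer: Yes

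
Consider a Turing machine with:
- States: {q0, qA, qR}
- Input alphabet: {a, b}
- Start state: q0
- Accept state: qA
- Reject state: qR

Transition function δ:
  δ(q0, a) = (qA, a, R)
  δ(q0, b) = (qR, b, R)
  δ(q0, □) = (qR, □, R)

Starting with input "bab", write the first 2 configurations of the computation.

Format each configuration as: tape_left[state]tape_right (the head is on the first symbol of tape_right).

Transitions applied:
Step 1: δ(q0, b) = (qR, b, R)

The first 2 configurations are:
[q0]bab ⊢ b[qR]ab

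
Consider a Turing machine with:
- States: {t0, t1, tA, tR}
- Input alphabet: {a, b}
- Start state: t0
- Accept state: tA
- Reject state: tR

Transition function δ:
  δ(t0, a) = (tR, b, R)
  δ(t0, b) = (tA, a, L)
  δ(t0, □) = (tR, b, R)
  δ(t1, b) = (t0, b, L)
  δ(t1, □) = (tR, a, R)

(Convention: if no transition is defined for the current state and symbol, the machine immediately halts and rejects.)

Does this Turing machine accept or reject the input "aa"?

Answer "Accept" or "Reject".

Execution trace:
Initial: [t0]aa
Step 1: δ(t0, a) = (tR, b, R) → b[tR]a

The machine reaches the reject state tR and halts.

Answer: Reject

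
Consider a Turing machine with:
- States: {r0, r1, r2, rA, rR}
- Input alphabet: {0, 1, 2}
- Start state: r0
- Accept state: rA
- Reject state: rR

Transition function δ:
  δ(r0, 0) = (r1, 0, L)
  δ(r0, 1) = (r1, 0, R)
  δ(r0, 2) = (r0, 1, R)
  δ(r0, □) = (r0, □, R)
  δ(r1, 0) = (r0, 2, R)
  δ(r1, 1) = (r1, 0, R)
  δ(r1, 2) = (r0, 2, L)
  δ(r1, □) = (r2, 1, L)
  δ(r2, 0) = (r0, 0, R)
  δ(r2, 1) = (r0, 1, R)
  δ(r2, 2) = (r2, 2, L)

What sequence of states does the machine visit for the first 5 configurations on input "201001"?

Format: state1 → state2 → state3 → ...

Execution trace:
Initial: [r0]201001
Step 1: δ(r0, 2) = (r0, 1, R) → 1[r0]01001
Step 2: δ(r0, 0) = (r1, 0, L) → [r1]101001
Step 3: δ(r1, 1) = (r1, 0, R) → 0[r1]01001
Step 4: δ(r1, 0) = (r0, 2, R) → 02[r0]1001

State sequence: r0 → r0 → r1 → r1 → r0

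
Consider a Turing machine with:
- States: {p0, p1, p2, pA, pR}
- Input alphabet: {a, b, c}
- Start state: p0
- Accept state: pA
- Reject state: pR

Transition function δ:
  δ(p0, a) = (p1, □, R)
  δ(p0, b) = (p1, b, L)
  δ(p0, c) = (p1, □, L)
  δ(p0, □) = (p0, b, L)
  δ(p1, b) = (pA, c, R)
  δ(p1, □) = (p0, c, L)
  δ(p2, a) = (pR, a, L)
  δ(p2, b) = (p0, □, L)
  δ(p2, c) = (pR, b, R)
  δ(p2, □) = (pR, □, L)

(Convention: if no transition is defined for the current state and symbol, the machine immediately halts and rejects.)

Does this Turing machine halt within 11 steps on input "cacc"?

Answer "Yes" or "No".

Execution trace:
Initial: [p0]cacc
Step 1: δ(p0, c) = (p1, □, L) → [p1]□□acc
Step 2: δ(p1, □) = (p0, c, L) → [p0]□c□acc
Step 3: δ(p0, □) = (p0, b, L) → [p0]□bc□acc
Step 4: δ(p0, □) = (p0, b, L) → [p0]□bbc□acc
Step 5: δ(p0, □) = (p0, b, L) → [p0]□bbbc□acc
Step 6: δ(p0, □) = (p0, b, L) → [p0]□bbbbc□acc
Step 7: δ(p0, □) = (p0, b, L) → [p0]□bbbbbc□acc
Step 8: δ(p0, □) = (p0, b, L) → [p0]□bbbbbbc□acc
Step 9: δ(p0, □) = (p0, b, L) → [p0]□bbbbbbbc□acc
Step 10: δ(p0, □) = (p0, b, L) → [p0]□bbbbbbbbc□acc
Step 11: δ(p0, □) = (p0, b, L) → [p0]□bbbbbbbbbc□acc

The machine has not reached a halting state after 11 steps.
The machine did not halt within the 11-step bound.

Answer: No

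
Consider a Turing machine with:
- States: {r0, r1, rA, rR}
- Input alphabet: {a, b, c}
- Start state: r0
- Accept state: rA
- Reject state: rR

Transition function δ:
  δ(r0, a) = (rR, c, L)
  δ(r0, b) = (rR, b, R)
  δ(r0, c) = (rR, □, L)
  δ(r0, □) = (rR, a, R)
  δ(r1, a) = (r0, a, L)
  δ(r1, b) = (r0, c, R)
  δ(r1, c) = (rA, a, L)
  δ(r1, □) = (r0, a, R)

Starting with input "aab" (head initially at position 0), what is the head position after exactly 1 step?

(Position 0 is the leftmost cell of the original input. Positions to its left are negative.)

Execution trace (head position shown):
Step 0: [r0]aab  (head at position 0)
Step 1: move left → [rR]□cab  (head at position -1)

After 1 step, the head is at position -1.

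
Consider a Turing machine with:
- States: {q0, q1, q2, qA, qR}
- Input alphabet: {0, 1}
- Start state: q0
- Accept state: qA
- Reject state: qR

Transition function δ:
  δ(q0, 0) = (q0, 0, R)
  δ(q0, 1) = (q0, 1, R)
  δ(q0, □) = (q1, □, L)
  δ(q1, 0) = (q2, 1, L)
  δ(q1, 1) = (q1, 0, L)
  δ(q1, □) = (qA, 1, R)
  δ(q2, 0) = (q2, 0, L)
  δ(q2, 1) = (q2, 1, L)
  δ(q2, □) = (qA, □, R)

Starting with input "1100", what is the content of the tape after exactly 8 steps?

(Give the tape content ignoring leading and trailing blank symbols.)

Execution trace:
Initial: [q0]1100
Step 1: δ(q0, 1) = (q0, 1, R) → 1[q0]100
Step 2: δ(q0, 1) = (q0, 1, R) → 11[q0]00
Step 3: δ(q0, 0) = (q0, 0, R) → 110[q0]0
Step 4: δ(q0, 0) = (q0, 0, R) → 1100[q0]□
Step 5: δ(q0, □) = (q1, □, L) → 110[q1]0□
Step 6: δ(q1, 0) = (q2, 1, L) → 11[q2]01□
Step 7: δ(q2, 0) = (q2, 0, L) → 1[q2]101□
Step 8: δ(q2, 1) = (q2, 1, L) → [q2]1101□

After 8 steps, the tape (ignoring leading/trailing blanks) is: 1101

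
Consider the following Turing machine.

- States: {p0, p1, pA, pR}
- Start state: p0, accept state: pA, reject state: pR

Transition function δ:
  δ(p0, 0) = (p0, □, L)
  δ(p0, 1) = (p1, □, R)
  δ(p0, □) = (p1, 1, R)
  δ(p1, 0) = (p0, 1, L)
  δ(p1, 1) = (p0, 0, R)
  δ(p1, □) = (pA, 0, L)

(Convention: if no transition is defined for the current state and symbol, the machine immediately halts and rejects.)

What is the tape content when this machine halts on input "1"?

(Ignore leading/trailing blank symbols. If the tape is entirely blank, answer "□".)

Execution trace:
Initial: [p0]1
Step 1: δ(p0, 1) = (p1, □, R) → □[p1]□
Step 2: δ(p1, □) = (pA, 0, L) → [pA]□0

The machine reaches the accept state pA and halts.

Final tape (ignoring leading/trailing blanks): 0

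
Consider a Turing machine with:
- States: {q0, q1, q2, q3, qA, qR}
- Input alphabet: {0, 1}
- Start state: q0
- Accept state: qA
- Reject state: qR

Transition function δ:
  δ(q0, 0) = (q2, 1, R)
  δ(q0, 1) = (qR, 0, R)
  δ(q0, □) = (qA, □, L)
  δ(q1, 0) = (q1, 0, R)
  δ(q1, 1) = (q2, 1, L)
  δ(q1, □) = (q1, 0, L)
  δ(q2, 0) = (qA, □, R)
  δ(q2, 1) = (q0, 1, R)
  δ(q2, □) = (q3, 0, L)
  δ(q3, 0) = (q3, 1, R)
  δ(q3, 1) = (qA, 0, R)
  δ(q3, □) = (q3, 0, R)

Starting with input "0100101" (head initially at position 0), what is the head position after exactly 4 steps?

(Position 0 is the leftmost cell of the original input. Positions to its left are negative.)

Execution trace (head position shown):
Step 0: [q0]0100101  (head at position 0)
Step 1: move right → 1[q2]100101  (head at position 1)
Step 2: move right → 11[q0]00101  (head at position 2)
Step 3: move right → 111[q2]0101  (head at position 3)
Step 4: move right → 111□[qA]101  (head at position 4)

After 4 steps, the head is at position 4.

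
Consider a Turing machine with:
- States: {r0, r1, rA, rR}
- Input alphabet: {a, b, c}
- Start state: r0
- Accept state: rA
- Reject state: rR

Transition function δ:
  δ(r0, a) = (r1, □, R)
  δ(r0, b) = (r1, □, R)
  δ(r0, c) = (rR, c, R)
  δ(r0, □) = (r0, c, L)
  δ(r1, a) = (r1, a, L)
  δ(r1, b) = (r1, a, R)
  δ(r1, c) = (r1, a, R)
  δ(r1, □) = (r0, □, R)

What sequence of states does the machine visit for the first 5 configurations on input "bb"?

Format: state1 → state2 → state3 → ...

Execution trace:
Initial: [r0]bb
Step 1: δ(r0, b) = (r1, □, R) → □[r1]b
Step 2: δ(r1, b) = (r1, a, R) → □a[r1]□
Step 3: δ(r1, □) = (r0, □, R) → □a□[r0]□
Step 4: δ(r0, □) = (r0, c, L) → □a[r0]□c

State sequence: r0 → r1 → r1 → r0 → r0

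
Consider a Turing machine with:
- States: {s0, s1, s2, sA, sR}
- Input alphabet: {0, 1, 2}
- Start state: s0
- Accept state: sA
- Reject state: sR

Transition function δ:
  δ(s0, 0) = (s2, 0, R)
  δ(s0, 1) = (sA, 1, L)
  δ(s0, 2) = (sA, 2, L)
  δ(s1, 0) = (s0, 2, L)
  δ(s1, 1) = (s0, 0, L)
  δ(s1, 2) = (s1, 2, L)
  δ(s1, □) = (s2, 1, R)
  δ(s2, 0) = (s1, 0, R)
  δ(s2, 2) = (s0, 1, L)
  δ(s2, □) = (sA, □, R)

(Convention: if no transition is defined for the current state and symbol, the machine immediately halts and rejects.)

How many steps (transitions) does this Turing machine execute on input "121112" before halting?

Execution trace:
Initial: [s0]121112
Step 1: δ(s0, 1) = (sA, 1, L) → [sA]□121112

The machine reaches the accept state sA and halts.

The machine executed 1 step before halting.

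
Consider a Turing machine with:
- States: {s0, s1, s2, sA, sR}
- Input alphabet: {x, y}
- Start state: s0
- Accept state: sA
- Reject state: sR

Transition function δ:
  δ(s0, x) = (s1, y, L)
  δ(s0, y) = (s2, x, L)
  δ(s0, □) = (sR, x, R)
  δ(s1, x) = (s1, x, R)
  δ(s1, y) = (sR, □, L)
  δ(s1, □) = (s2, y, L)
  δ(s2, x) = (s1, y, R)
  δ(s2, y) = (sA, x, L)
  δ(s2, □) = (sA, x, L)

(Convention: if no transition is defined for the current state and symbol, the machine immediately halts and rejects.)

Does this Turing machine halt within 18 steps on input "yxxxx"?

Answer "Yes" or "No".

Execution trace:
Initial: [s0]yxxxx
Step 1: δ(s0, y) = (s2, x, L) → [s2]□xxxxx
Step 2: δ(s2, □) = (sA, x, L) → [sA]□xxxxxx

The machine reaches the accept state sA and halts.
The machine halted after 2 steps (within the 18-step bound).

Answer: Yes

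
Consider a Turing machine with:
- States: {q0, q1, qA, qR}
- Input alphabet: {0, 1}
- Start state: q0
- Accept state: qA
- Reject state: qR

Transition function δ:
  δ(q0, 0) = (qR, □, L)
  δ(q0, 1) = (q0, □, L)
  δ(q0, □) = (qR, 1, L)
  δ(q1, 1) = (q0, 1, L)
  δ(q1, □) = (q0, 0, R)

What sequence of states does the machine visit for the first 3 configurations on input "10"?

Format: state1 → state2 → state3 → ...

Execution trace:
Initial: [q0]10
Step 1: δ(q0, 1) = (q0, □, L) → [q0]□□0
Step 2: δ(q0, □) = (qR, 1, L) → [qR]□1□0

The machine reaches the reject state qR and halts.

State sequence: q0 → q0 → qR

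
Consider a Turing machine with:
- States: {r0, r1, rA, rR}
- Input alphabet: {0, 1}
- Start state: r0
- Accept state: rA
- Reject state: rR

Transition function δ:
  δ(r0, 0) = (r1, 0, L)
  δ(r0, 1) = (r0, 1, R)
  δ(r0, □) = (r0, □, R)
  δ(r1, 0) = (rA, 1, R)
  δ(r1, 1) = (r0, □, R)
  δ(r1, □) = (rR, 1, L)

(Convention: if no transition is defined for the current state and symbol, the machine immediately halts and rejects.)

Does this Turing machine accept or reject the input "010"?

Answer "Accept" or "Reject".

Execution trace:
Initial: [r0]010
Step 1: δ(r0, 0) = (r1, 0, L) → [r1]□010
Step 2: δ(r1, □) = (rR, 1, L) → [rR]□1010

The machine reaches the reject state rR and halts.

Answer: Reject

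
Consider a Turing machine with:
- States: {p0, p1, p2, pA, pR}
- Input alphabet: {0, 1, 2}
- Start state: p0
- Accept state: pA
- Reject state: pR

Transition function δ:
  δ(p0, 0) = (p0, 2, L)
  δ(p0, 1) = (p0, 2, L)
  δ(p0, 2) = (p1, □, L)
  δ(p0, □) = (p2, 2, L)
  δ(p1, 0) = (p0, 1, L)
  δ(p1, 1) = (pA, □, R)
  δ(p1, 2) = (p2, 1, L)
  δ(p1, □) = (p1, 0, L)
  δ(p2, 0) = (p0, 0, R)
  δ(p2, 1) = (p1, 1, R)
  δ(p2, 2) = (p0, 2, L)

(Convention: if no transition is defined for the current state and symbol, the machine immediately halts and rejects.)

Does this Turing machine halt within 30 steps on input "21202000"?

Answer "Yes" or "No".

Execution trace:
Initial: [p0]21202000
Step 1: δ(p0, 2) = (p1, □, L) → [p1]□□1202000
Step 2: δ(p1, □) = (p1, 0, L) → [p1]□0□1202000
Step 3: δ(p1, □) = (p1, 0, L) → [p1]□00□1202000
Step 4: δ(p1, □) = (p1, 0, L) → [p1]□000□1202000
Step 5: δ(p1, □) = (p1, 0, L) → [p1]□0000□1202000
Step 6: δ(p1, □) = (p1, 0, L) → [p1]□00000□1202000
Step 7: δ(p1, □) = (p1, 0, L) → [p1]□000000□1202000
Step 8: δ(p1, □) = (p1, 0, L) → [p1]□0000000□1202000
Step 9: δ(p1, □) = (p1, 0, L) → [p1]□00000000□1202000
Step 10: δ(p1, □) = (p1, 0, L) → [p1]□000000000□1202000
Step 11: δ(p1, □) = (p1, 0, L) → [p1]□0000000000□1202000
Step 12: δ(p1, □) = (p1, 0, L) → [p1]□00000000000□1202000
Step 13: δ(p1, □) = (p1, 0, L) → [p1]□000000000000□1202000
Step 14: δ(p1, □) = (p1, 0, L) → [p1]□0000000000000□1202000
Step 15: δ(p1, □) = (p1, 0, L) → [p1]□00000000000000□1202000
Step 16: δ(p1, □) = (p1, 0, L) → [p1]□000000000000000□1202000
Step 17: δ(p1, □) = (p1, 0, L) → [p1]□0000000000000000□1202000
Step 18: δ(p1, □) = (p1, 0, L) → [p1]□00000000000000000□1202000
Step 19: δ(p1, □) = (p1, 0, L) → [p1]□000000000000000000□1202000
Step 20: δ(p1, □) = (p1, 0, L) → [p1]□0000000000000000000□1202000
Step 21: δ(p1, □) = (p1, 0, L) → [p1]□00000000000000000000□1202000
Step 22: δ(p1, □) = (p1, 0, L) → [p1]□000000000000000000000□1202000
Step 23: δ(p1, □) = (p1, 0, L) → [p1]□0000000000000000000000□1202000
Step 24: δ(p1, □) = (p1, 0, L) → [p1]□00000000000000000000000□1202000
Step 25: δ(p1, □) = (p1, 0, L) → [p1]□000000000000000000000000□1202000
Step 26: δ(p1, □) = (p1, 0, L) → [p1]□0000000000000000000000000□1202000
Step 27: δ(p1, □) = (p1, 0, L) → [p1]□00000000000000000000000000□1202000
Step 28: δ(p1, □) = (p1, 0, L) → [p1]□000000000000000000000000000□1202000
Step 29: δ(p1, □) = (p1, 0, L) → [p1]□0000000000000000000000000000□1202000
Step 30: δ(p1, □) = (p1, 0, L) → [p1]□00000000000000000000000000000□1202000

The machine has not reached a halting state after 30 steps.
The machine did not halt within the 30-step bound.

Answer: No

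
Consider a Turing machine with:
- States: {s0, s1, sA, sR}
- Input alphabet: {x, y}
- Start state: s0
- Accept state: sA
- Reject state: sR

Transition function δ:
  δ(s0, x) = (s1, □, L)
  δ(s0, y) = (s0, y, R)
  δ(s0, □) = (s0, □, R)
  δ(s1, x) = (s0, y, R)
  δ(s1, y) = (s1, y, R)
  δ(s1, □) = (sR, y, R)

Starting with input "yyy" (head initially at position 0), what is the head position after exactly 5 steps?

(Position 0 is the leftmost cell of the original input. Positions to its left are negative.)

Execution trace (head position shown):
Step 0: [s0]yyy  (head at position 0)
Step 1: move right → y[s0]yy  (head at position 1)
Step 2: move right → yy[s0]y  (head at position 2)
Step 3: move right → yyy[s0]□  (head at position 3)
Step 4: move right → yyy□[s0]□  (head at position 4)
Step 5: move right → yyy□□[s0]□  (head at position 5)

After 5 steps, the head is at position 5.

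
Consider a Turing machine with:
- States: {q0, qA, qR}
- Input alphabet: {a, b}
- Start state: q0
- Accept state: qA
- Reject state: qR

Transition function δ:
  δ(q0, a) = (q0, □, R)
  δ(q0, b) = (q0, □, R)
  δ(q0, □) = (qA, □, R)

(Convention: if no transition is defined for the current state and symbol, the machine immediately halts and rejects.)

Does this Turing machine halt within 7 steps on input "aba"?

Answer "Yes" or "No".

Execution trace:
Initial: [q0]aba
Step 1: δ(q0, a) = (q0, □, R) → □[q0]ba
Step 2: δ(q0, b) = (q0, □, R) → □□[q0]a
Step 3: δ(q0, a) = (q0, □, R) → □□□[q0]□
Step 4: δ(q0, □) = (qA, □, R) → □□□□[qA]□

The machine reaches the accept state qA and halts.
The machine halted after 4 steps (within the 7-step bound).

Answer: Yes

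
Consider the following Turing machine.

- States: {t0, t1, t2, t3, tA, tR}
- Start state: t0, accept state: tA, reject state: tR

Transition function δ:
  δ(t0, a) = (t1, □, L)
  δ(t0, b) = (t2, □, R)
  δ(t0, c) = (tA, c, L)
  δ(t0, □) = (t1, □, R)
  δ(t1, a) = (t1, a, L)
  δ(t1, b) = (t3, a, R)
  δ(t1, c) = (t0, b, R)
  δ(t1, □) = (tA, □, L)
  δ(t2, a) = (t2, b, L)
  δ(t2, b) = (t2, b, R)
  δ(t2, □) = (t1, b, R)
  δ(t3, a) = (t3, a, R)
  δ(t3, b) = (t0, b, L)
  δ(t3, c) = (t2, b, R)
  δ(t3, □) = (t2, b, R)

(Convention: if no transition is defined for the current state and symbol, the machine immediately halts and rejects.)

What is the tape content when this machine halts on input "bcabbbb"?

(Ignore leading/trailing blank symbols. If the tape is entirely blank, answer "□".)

Execution trace:
Initial: [t0]bcabbbb
Step 1: δ(t0, b) = (t2, □, R) → □[t2]cabbbb

No transition is defined for δ(t2, c). By convention the machine halts and rejects.

Final tape (ignoring leading/trailing blanks): cabbbb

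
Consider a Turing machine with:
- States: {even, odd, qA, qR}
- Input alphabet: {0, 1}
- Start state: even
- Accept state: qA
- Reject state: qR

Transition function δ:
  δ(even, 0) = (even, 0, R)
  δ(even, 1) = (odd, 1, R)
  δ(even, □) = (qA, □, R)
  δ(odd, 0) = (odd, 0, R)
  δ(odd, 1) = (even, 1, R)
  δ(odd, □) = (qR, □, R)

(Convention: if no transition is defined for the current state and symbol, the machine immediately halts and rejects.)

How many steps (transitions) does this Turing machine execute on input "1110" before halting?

Execution trace:
Initial: [even]1110
Step 1: δ(even, 1) = (odd, 1, R) → 1[odd]110
Step 2: δ(odd, 1) = (even, 1, R) → 11[even]10
Step 3: δ(even, 1) = (odd, 1, R) → 111[odd]0
Step 4: δ(odd, 0) = (odd, 0, R) → 1110[odd]□
Step 5: δ(odd, □) = (qR, □, R) → 1110□[qR]□

The machine reaches the reject state qR and halts.

The machine executed 5 steps before halting.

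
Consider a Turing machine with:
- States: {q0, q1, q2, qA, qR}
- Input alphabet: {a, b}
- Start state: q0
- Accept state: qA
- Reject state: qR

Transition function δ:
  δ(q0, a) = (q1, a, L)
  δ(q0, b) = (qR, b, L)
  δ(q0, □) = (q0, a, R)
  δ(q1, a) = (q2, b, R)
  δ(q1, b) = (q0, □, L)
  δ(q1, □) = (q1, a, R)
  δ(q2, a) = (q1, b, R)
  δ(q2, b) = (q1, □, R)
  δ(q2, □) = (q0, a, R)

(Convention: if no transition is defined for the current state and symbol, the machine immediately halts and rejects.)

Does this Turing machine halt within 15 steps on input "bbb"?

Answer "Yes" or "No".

Execution trace:
Initial: [q0]bbb
Step 1: δ(q0, b) = (qR, b, L) → [qR]□bbb

The machine reaches the reject state qR and halts.
The machine halted after 1 step (within the 15-step bound).

Answer: Yes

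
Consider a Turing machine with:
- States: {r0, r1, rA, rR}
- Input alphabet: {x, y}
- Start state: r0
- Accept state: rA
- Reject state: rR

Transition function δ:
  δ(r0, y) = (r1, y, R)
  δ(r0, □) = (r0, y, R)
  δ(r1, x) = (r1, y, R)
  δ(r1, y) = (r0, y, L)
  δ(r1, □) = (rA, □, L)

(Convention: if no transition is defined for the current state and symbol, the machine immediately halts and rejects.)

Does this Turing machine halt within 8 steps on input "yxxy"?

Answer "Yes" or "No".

Execution trace:
Initial: [r0]yxxy
Step 1: δ(r0, y) = (r1, y, R) → y[r1]xxy
Step 2: δ(r1, x) = (r1, y, R) → yy[r1]xy
Step 3: δ(r1, x) = (r1, y, R) → yyy[r1]y
Step 4: δ(r1, y) = (r0, y, L) → yy[r0]yy
Step 5: δ(r0, y) = (r1, y, R) → yyy[r1]y
Step 6: δ(r1, y) = (r0, y, L) → yy[r0]yy
Step 7: δ(r0, y) = (r1, y, R) → yyy[r1]y
Step 8: δ(r1, y) = (r0, y, L) → yy[r0]yy

The machine has not reached a halting state after 8 steps.
The machine did not halt within the 8-step bound.

Answer: No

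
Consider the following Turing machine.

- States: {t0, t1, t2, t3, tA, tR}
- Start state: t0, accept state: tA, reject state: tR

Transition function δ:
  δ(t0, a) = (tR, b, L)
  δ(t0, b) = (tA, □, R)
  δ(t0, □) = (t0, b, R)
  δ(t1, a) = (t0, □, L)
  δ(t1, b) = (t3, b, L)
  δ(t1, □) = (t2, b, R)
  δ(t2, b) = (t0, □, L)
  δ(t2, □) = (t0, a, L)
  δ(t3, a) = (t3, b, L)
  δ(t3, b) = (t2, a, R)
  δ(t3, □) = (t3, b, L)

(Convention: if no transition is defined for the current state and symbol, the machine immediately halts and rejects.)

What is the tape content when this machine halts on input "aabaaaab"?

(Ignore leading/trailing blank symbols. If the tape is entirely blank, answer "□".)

Execution trace:
Initial: [t0]aabaaaab
Step 1: δ(t0, a) = (tR, b, L) → [tR]□babaaaab

The machine reaches the reject state tR and halts.

Final tape (ignoring leading/trailing blanks): babaaaab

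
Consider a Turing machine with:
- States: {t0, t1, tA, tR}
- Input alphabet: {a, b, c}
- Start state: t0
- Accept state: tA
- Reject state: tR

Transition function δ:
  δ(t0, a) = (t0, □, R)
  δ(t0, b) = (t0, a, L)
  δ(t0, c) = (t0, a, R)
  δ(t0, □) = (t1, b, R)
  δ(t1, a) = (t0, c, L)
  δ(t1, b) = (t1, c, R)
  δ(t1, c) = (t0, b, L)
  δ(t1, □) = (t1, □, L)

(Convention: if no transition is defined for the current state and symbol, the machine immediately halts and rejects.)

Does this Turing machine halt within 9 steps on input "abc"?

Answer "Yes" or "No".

Execution trace:
Initial: [t0]abc
Step 1: δ(t0, a) = (t0, □, R) → □[t0]bc
Step 2: δ(t0, b) = (t0, a, L) → [t0]□ac
Step 3: δ(t0, □) = (t1, b, R) → b[t1]ac
Step 4: δ(t1, a) = (t0, c, L) → [t0]bcc
Step 5: δ(t0, b) = (t0, a, L) → [t0]□acc
Step 6: δ(t0, □) = (t1, b, R) → b[t1]acc
Step 7: δ(t1, a) = (t0, c, L) → [t0]bccc
Step 8: δ(t0, b) = (t0, a, L) → [t0]□accc
Step 9: δ(t0, □) = (t1, b, R) → b[t1]accc

The machine has not reached a halting state after 9 steps.
The machine did not halt within the 9-step bound.

Answer: No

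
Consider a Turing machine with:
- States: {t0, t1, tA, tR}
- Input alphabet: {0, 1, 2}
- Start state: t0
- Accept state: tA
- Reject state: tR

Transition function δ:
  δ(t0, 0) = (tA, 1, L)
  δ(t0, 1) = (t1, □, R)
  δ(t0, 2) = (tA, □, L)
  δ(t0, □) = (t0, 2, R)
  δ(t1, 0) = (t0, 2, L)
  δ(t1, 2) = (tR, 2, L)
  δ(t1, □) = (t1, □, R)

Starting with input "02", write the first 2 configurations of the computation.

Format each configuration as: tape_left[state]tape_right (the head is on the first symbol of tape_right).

Transitions applied:
Step 1: δ(t0, 0) = (tA, 1, L)

The first 2 configurations are:
[t0]02 ⊢ [tA]□12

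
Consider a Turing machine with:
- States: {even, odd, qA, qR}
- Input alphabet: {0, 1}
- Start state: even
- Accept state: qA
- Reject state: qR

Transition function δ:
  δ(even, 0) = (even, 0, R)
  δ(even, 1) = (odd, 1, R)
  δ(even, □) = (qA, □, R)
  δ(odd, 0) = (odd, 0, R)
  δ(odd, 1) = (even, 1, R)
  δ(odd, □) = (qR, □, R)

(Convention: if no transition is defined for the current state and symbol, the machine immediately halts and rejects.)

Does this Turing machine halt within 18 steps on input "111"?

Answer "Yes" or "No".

Execution trace:
Initial: [even]111
Step 1: δ(even, 1) = (odd, 1, R) → 1[odd]11
Step 2: δ(odd, 1) = (even, 1, R) → 11[even]1
Step 3: δ(even, 1) = (odd, 1, R) → 111[odd]□
Step 4: δ(odd, □) = (qR, □, R) → 111□[qR]□

The machine reaches the reject state qR and halts.
The machine halted after 4 steps (within the 18-step bound).

Answer: Yes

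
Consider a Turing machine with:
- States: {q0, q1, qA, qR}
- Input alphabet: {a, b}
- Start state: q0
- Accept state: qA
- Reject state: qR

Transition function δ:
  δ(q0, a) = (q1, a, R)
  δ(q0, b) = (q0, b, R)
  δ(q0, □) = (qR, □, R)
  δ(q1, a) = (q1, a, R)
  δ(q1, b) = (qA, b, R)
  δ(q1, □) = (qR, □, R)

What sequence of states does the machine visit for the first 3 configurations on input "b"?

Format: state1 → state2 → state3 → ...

Execution trace:
Initial: [q0]b
Step 1: δ(q0, b) = (q0, b, R) → b[q0]□
Step 2: δ(q0, □) = (qR, □, R) → b□[qR]□

The machine reaches the reject state qR and halts.

State sequence: q0 → q0 → qR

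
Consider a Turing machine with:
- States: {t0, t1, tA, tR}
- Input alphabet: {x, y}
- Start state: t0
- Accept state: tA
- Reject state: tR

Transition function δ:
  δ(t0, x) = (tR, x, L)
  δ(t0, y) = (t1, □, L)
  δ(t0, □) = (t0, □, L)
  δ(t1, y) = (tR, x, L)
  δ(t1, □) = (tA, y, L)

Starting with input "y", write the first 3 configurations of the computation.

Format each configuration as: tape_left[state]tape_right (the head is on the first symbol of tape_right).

Transitions applied:
Step 1: δ(t0, y) = (t1, □, L)
Step 2: δ(t1, □) = (tA, y, L)

The first 3 configurations are:
[t0]y ⊢ [t1]□□ ⊢ [tA]□y□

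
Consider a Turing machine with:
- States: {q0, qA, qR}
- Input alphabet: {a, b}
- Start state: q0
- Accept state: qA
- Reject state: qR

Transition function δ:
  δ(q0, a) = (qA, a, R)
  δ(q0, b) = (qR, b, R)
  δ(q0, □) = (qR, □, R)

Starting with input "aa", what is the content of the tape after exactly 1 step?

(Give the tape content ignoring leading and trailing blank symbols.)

Execution trace:
Initial: [q0]aa
Step 1: δ(q0, a) = (qA, a, R) → a[qA]a

The machine reaches the accept state qA and halts.

After 1 step, the tape (ignoring leading/trailing blanks) is: aa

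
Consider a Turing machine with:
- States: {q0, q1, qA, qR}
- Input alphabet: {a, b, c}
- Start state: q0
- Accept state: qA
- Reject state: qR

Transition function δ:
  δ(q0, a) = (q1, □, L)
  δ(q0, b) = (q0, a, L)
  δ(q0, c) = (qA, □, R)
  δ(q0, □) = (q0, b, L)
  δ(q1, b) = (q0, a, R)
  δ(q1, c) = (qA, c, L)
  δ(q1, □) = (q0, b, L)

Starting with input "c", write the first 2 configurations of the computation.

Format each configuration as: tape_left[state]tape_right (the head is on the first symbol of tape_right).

Transitions applied:
Step 1: δ(q0, c) = (qA, □, R)

The first 2 configurations are:
[q0]c ⊢ □[qA]□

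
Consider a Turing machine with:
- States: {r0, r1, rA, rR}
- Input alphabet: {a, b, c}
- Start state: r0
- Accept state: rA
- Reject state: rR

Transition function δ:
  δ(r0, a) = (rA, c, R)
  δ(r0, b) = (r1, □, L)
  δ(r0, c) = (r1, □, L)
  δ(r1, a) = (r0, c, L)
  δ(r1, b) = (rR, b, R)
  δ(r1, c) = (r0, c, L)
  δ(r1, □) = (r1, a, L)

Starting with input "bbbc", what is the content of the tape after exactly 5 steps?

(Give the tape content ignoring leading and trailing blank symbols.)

Execution trace:
Initial: [r0]bbbc
Step 1: δ(r0, b) = (r1, □, L) → [r1]□□bbc
Step 2: δ(r1, □) = (r1, a, L) → [r1]□a□bbc
Step 3: δ(r1, □) = (r1, a, L) → [r1]□aa□bbc
Step 4: δ(r1, □) = (r1, a, L) → [r1]□aaa□bbc
Step 5: δ(r1, □) = (r1, a, L) → [r1]□aaaa□bbc

After 5 steps, the tape (ignoring leading/trailing blanks) is: aaaa□bbc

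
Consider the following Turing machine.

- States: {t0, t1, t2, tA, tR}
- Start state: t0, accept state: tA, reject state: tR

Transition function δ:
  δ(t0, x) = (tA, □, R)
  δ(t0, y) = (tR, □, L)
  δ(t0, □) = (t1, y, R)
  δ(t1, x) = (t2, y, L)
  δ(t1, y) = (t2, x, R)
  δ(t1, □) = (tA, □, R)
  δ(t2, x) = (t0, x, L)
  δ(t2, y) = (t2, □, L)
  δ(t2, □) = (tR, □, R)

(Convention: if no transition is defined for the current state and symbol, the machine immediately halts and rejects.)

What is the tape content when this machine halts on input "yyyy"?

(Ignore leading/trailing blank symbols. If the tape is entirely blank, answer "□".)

Execution trace:
Initial: [t0]yyyy
Step 1: δ(t0, y) = (tR, □, L) → [tR]□□yyy

The machine reaches the reject state tR and halts.

Final tape (ignoring leading/trailing blanks): yyy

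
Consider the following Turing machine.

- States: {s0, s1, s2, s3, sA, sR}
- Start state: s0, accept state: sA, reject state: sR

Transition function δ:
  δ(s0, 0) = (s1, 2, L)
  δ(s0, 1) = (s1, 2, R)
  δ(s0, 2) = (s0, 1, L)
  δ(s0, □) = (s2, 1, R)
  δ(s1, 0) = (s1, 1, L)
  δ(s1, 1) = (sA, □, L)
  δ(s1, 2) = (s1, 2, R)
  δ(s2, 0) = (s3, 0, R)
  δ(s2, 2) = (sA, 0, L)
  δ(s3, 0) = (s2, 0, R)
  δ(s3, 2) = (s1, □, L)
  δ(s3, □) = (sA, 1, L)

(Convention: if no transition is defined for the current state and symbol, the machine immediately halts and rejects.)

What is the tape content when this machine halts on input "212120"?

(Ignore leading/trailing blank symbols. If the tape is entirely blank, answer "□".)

Execution trace:
Initial: [s0]212120
Step 1: δ(s0, 2) = (s0, 1, L) → [s0]□112120
Step 2: δ(s0, □) = (s2, 1, R) → 1[s2]112120

No transition is defined for δ(s2, 1). By convention the machine halts and rejects.

Final tape (ignoring leading/trailing blanks): 1112120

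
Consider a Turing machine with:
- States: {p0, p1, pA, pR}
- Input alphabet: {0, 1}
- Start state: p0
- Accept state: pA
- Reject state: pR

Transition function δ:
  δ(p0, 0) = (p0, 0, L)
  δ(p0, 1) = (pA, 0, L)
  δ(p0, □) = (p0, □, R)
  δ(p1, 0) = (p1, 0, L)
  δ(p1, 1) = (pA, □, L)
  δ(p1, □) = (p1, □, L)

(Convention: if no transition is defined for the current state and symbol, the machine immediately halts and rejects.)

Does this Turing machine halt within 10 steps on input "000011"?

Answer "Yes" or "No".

Execution trace:
Initial: [p0]000011
Step 1: δ(p0, 0) = (p0, 0, L) → [p0]□000011
Step 2: δ(p0, □) = (p0, □, R) → □[p0]000011
Step 3: δ(p0, 0) = (p0, 0, L) → [p0]□000011
Step 4: δ(p0, □) = (p0, □, R) → □[p0]000011
Step 5: δ(p0, 0) = (p0, 0, L) → [p0]□000011
Step 6: δ(p0, □) = (p0, □, R) → □[p0]000011
Step 7: δ(p0, 0) = (p0, 0, L) → [p0]□000011
Step 8: δ(p0, □) = (p0, □, R) → □[p0]000011
Step 9: δ(p0, 0) = (p0, 0, L) → [p0]□000011
Step 10: δ(p0, □) = (p0, □, R) → □[p0]000011

The machine has not reached a halting state after 10 steps.
The machine did not halt within the 10-step bound.

Answer: No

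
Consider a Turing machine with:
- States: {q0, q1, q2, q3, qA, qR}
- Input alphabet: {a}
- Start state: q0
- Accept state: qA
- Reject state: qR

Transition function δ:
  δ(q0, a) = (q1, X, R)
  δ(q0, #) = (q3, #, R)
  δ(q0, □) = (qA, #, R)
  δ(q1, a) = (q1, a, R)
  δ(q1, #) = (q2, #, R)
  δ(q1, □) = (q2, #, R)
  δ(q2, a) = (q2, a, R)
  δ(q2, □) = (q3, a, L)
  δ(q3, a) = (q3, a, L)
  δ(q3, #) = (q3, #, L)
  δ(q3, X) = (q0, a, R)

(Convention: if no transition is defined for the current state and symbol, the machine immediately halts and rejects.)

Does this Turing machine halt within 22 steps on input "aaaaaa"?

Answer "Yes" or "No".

Execution trace:
Initial: [q0]aaaaaa
Step 1: δ(q0, a) = (q1, X, R) → X[q1]aaaaa
Step 2: δ(q1, a) = (q1, a, R) → Xa[q1]aaaa
Step 3: δ(q1, a) = (q1, a, R) → Xaa[q1]aaa
Step 4: δ(q1, a) = (q1, a, R) → Xaaa[q1]aa
Step 5: δ(q1, a) = (q1, a, R) → Xaaaa[q1]a
Step 6: δ(q1, a) = (q1, a, R) → Xaaaaa[q1]□
Step 7: δ(q1, □) = (q2, #, R) → Xaaaaa#[q2]□
Step 8: δ(q2, □) = (q3, a, L) → Xaaaaa[q3]#a
Step 9: δ(q3, #) = (q3, #, L) → Xaaaa[q3]a#a
Step 10: δ(q3, a) = (q3, a, L) → Xaaa[q3]aa#a
Step 11: δ(q3, a) = (q3, a, L) → Xaa[q3]aaa#a
Step 12: δ(q3, a) = (q3, a, L) → Xa[q3]aaaa#a
Step 13: δ(q3, a) = (q3, a, L) → X[q3]aaaaa#a
Step 14: δ(q3, a) = (q3, a, L) → [q3]Xaaaaa#a
Step 15: δ(q3, X) = (q0, a, R) → a[q0]aaaaa#a
Step 16: δ(q0, a) = (q1, X, R) → aX[q1]aaaa#a
Step 17: δ(q1, a) = (q1, a, R) → aXa[q1]aaa#a
Step 18: δ(q1, a) = (q1, a, R) → aXaa[q1]aa#a
Step 19: δ(q1, a) = (q1, a, R) → aXaaa[q1]a#a
Step 20: δ(q1, a) = (q1, a, R) → aXaaaa[q1]#a
Step 21: δ(q1, #) = (q2, #, R) → aXaaaa#[q2]a
Step 22: δ(q2, a) = (q2, a, R) → aXaaaa#a[q2]□

The machine has not reached a halting state after 22 steps.
The machine did not halt within the 22-step bound.

Answer: No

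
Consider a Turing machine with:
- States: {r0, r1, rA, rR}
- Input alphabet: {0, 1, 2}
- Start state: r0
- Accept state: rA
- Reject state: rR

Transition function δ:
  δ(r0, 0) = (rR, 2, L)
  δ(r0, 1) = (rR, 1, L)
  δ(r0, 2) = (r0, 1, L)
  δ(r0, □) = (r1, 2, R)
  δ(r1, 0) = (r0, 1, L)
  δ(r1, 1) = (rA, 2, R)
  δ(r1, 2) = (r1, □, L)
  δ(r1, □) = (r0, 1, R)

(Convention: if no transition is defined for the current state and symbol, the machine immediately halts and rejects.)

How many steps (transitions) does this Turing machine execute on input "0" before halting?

Execution trace:
Initial: [r0]0
Step 1: δ(r0, 0) = (rR, 2, L) → [rR]□2

The machine reaches the reject state rR and halts.

The machine executed 1 step before halting.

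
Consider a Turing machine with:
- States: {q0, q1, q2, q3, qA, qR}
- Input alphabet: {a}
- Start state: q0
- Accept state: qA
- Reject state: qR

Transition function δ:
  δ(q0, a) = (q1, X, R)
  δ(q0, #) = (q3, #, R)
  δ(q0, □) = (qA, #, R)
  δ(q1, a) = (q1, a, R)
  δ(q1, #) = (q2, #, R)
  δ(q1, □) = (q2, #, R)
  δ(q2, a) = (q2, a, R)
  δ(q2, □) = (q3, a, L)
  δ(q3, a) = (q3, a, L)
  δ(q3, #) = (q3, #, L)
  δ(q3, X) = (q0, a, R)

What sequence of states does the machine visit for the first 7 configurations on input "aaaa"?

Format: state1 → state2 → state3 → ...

Execution trace:
Initial: [q0]aaaa
Step 1: δ(q0, a) = (q1, X, R) → X[q1]aaa
Step 2: δ(q1, a) = (q1, a, R) → Xa[q1]aa
Step 3: δ(q1, a) = (q1, a, R) → Xaa[q1]a
Step 4: δ(q1, a) = (q1, a, R) → Xaaa[q1]□
Step 5: δ(q1, □) = (q2, #, R) → Xaaa#[q2]□
Step 6: δ(q2, □) = (q3, a, L) → Xaaa[q3]#a

State sequence: q0 → q1 → q1 → q1 → q1 → q2 → q3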